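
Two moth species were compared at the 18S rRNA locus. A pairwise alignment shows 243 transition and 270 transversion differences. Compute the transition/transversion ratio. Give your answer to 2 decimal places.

0.90

R = 243/270 = 0.90.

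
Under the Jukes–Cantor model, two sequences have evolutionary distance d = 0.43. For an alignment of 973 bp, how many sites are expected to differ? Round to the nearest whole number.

318

Invert JC69: p = (3/4)(1 − e^(−4d/3)) = 0.75 × (1 − e^(-0.573333)) = 0.75 × (1 − 0.563644) = 0.327267.
Expected differing sites = pL ≈ 0.327267 × 973 = 318.430791 ≈ 318.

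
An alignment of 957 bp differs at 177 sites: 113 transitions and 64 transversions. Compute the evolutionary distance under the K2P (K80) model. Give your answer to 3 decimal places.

0.216

P = 113/957 ≈ 0.118077 and Q = 64/957 ≈ 0.066876.
Under the Kimura two-parameter model, d = −½ ln(1 − 2P − Q) − ¼ ln(1 − 2Q).
1 − 2P − Q = 0.69697, giving −½ ln(0.69697) = 0.180506.
1 − 2Q = 0.866248, giving −¼ ln(0.866248) = 0.035896.
d = 0.180506 + 0.035896 = 0.216402.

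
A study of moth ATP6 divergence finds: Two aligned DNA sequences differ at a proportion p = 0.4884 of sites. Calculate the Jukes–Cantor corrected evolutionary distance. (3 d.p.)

d = −(3/4) ln(1 − 4p/3) = −0.75 ln(1 − 0.6512) = −0.75 ln(0.3488)
  = −0.75 × (-1.053257) = 0.789943 substitutions/site.

0.790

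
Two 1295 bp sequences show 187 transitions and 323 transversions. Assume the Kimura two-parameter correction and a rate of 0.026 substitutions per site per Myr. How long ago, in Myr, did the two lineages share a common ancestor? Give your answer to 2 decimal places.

10.75

P = 187/1295 ≈ 0.144402 and Q = 323/1295 ≈ 0.249421.
Under the Kimura two-parameter model, d = −½ ln(1 − 2P − Q) − ¼ ln(1 − 2Q).
1 − 2P − Q = 0.461775, giving −½ ln(0.461775) = 0.386339.
1 − 2Q = 0.501158, giving −¼ ln(0.501158) = 0.172708.
d = 0.386339 + 0.172708 = 0.559047.
Under a molecular clock d = 2μt, so t = d/(2μ) = 0.559047 / (2 × 0.026) = 10.75 Myr.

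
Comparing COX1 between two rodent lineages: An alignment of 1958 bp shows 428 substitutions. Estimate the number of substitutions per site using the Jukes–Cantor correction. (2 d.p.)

p = 428/1958 ≈ 0.21859.
d = −(3/4) ln(1 − 4p/3) = −0.75 ln(1 − 0.291453) = −0.75 ln(0.708547)
  = −0.75 × (-0.344539) = 0.258404 substitutions/site.

0.26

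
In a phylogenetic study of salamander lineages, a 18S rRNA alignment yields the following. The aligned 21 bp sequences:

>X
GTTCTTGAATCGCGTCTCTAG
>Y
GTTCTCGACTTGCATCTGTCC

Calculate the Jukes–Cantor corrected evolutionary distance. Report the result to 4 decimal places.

The sequences differ at 7 of 21 sites (6, 9, 11, 14, 18, 20, 21), so p = 7/21 ≈ 0.333333.
d = −(3/4) ln(1 − 4p/3) = −0.75 ln(1 − 0.444444) = −0.75 ln(0.555556)
  = −0.75 × (-0.587786) = 0.440840 substitutions/site.

0.4408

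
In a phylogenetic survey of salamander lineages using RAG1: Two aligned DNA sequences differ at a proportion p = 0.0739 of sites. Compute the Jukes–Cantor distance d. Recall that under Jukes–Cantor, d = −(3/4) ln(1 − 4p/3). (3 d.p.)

d = −(3/4) ln(1 − 4p/3) = −0.75 ln(1 − 0.098533) = −0.75 ln(0.901467)
  = −0.75 × (-0.103732) = 0.077799 substitutions/site.

0.078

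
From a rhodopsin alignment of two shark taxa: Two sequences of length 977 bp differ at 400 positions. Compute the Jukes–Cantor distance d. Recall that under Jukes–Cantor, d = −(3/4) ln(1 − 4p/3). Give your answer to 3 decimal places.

0.592

p = 400/977 ≈ 0.409417.
d = −(3/4) ln(1 − 4p/3) = −0.75 ln(1 − 0.545889) = −0.75 ln(0.454111)
  = −0.75 × (-0.789414) = 0.592061 substitutions/site.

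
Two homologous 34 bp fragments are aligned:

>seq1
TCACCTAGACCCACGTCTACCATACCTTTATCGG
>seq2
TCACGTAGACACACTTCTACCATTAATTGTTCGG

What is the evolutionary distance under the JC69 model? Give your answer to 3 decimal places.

The sequences differ at 8 of 34 sites (5, 11, 15, 24, 25, 26, 29, 30), so p = 8/34 ≈ 0.235294.
d = −(3/4) ln(1 − 4p/3) = −0.75 ln(1 − 0.313725) = −0.75 ln(0.686275)
  = −0.75 × (-0.376477) = 0.282358 substitutions/site.

0.282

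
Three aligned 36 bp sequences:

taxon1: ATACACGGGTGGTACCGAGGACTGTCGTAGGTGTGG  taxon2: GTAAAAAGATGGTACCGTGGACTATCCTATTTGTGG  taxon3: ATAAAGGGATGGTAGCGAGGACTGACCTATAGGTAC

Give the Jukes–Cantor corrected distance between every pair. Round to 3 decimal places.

taxon1–taxon2: 10/36 sites differ → p ≈ 0.277778, d = −0.75 ln(1 − 0.370371) = 0.346968 ≈ 0.347.
taxon1–taxon3: 11/36 sites differ → p ≈ 0.305556, d = −0.75 ln(1 − 0.407408) = 0.392437 ≈ 0.392.
taxon2–taxon3: 11/36 sites differ → p ≈ 0.305556, d = −0.75 ln(1 − 0.407408) = 0.392437 ≈ 0.392.

d(taxon1,taxon2) = 0.347, d(taxon1,taxon3) = 0.392, d(taxon2,taxon3) = 0.392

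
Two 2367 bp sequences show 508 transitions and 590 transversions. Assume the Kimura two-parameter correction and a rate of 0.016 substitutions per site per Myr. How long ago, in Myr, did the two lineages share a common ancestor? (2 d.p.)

23.12

P = 508/2367 ≈ 0.214618 and Q = 590/2367 ≈ 0.249261.
Under the Kimura two-parameter model, d = −½ ln(1 − 2P − Q) − ¼ ln(1 − 2Q).
1 − 2P − Q = 0.321503, giving −½ ln(0.321503) = 0.567374.
1 − 2Q = 0.501478, giving −¼ ln(0.501478) = 0.172549.
d = 0.567374 + 0.172549 = 0.739923.
Under a molecular clock d = 2μt, so t = d/(2μ) = 0.739923 / (2 × 0.016) = 23.12 Myr.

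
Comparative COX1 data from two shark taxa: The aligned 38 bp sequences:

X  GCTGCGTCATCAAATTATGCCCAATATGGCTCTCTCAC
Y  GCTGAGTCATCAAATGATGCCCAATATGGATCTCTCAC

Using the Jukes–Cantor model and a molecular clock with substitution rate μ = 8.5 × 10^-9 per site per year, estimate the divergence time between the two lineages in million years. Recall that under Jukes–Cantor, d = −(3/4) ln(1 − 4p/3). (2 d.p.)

The sequences differ at 3 of 38 sites (5, 16, 30), so p = 3/38 ≈ 0.078947.
d = −(3/4) ln(1 − 4p/3) = −0.75 ln(1 − 0.105263) = −0.75 ln(0.894737)
  = −0.75 × (-0.111225) = 0.083419 substitutions/site.
Under a molecular clock d = 2μt, so t = d/(2μ) = 0.083419 / (2 × 8.5 × 10^-9) = 4.91 million years.

4.91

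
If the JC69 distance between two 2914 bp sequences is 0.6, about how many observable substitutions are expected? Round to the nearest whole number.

1203

Invert JC69: p = (3/4)(1 − e^(−4d/3)) = 0.75 × (1 − e^(-0.8)) = 0.75 × (1 − 0.449329) = 0.413003.
Expected differing sites = pL ≈ 0.413003 × 2914 = 1203.490742 ≈ 1203.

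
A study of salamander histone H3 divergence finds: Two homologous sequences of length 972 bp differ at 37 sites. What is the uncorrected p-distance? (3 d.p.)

0.038

p = 37/972 = 0.038065… ≈ 0.038 (to 3 d.p.).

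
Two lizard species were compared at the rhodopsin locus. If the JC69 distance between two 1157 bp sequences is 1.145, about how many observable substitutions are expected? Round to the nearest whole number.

679

Invert JC69: p = (3/4)(1 − e^(−4d/3)) = 0.75 × (1 − e^(-1.526667)) = 0.75 × (1 − 0.217259) = 0.587056.
Expected differing sites = pL ≈ 0.587056 × 1157 = 679.223792 ≈ 679.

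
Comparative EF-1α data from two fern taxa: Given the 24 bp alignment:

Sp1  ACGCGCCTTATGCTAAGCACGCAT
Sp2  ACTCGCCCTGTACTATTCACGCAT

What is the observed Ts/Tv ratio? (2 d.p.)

1.00

Transitions are A↔G and C↔T; transversions are all other mismatches.
Transitions: 3. Transversions: 3.
R = 3/3 = 1.00.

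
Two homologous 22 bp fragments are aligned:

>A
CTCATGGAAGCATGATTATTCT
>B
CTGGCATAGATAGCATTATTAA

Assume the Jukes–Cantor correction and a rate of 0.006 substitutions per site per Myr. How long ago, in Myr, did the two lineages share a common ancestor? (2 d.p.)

81.21

The sequences differ at 12 of 22 sites, so p = 12/22 ≈ 0.545455.
d = −(3/4) ln(1 − 4p/3) = −0.75 ln(1 − 0.727273) = −0.75 ln(0.272727)
  = −0.75 × (-1.299284) = 0.974463 substitutions/site.
Under a molecular clock d = 2μt, so t = d/(2μ) = 0.974463 / (2 × 0.006) = 81.21 Myr.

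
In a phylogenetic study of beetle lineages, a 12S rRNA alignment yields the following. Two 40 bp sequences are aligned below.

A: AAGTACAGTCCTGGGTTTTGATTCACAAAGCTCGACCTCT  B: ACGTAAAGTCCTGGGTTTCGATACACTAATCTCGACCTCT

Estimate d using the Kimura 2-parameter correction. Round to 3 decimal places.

0.168

Of 40 sites, 1 differences are transitions and 5 are transversions, so P = 1/40 = 0.025 and Q = 5/40 = 0.125.
Under the Kimura two-parameter model, d = −½ ln(1 − 2P − Q) − ¼ ln(1 − 2Q).
1 − 2P − Q = 0.825, giving −½ ln(0.825) = 0.096186.
1 − 2Q = 0.75, giving −¼ ln(0.75) = 0.071921.
d = 0.096186 + 0.071921 = 0.168107.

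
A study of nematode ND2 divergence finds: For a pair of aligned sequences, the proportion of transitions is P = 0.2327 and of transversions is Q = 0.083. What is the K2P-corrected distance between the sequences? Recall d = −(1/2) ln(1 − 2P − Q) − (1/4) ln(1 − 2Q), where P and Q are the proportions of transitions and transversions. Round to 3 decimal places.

0.443

Under the Kimura two-parameter model, d = −½ ln(1 − 2P − Q) − ¼ ln(1 − 2Q).
1 − 2P − Q = 0.4516, giving −½ ln(0.4516) = 0.397479.
1 − 2Q = 0.834, giving −¼ ln(0.834) = 0.045380.
d = 0.397479 + 0.045380 = 0.442859.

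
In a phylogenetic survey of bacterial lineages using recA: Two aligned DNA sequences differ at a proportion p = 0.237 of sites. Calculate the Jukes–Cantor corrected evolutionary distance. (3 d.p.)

0.285

d = −(3/4) ln(1 − 4p/3) = −0.75 ln(1 − 0.316) = −0.75 ln(0.684)
  = −0.75 × (-0.379797) = 0.284848 substitutions/site.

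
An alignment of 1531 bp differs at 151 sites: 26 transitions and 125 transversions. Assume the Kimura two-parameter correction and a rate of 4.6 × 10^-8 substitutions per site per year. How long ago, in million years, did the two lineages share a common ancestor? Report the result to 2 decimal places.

P = 26/1531 ≈ 0.016982 and Q = 125/1531 ≈ 0.081646.
Under the Kimura two-parameter model, d = −½ ln(1 − 2P − Q) − ¼ ln(1 − 2Q).
1 − 2P − Q = 0.88439, giving −½ ln(0.88439) = 0.061429.
1 − 2Q = 0.836708, giving −¼ ln(0.836708) = 0.044570.
d = 0.061429 + 0.044570 = 0.105999.
Under a molecular clock d = 2μt, so t = d/(2μ) = 0.105999 / (2 × 4.6 × 10^-8) = 1.15 million years.

1.15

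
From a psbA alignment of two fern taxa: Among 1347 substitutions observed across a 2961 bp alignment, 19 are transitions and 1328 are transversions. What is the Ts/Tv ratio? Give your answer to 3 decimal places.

R = 19/1328 = 0.014307… ≈ 0.014 (to 3 d.p.).

0.014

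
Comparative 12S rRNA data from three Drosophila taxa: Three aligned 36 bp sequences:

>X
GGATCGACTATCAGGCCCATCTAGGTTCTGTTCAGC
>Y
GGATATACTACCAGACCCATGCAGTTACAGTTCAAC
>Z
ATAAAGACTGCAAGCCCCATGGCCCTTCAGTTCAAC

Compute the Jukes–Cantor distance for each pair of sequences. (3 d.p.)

X–Y: 10/36 sites differ → p ≈ 0.277778, d = −0.75 ln(1 − 0.370371) = 0.346968 ≈ 0.347.
X–Z: 15/36 sites differ → p ≈ 0.416667, d = −0.75 ln(1 − 0.555556) = 0.608198 ≈ 0.608.
Y–Z: 12/36 sites differ → p ≈ 0.333333, d = −0.75 ln(1 − 0.444444) = 0.440839 ≈ 0.441.

d(X,Y) = 0.347, d(X,Z) = 0.608, d(Y,Z) = 0.441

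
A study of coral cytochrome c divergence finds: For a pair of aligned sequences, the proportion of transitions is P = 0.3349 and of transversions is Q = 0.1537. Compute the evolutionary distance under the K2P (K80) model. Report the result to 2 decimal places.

Under the Kimura two-parameter model, d = −½ ln(1 − 2P − Q) − ¼ ln(1 − 2Q).
1 − 2P − Q = 0.1765, giving −½ ln(0.1765) = 0.867217.
1 − 2Q = 0.6926, giving −¼ ln(0.6926) = 0.091826.
d = 0.867217 + 0.091826 = 0.959043.

0.96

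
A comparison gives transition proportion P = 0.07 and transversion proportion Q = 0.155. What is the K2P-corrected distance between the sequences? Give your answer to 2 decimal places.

0.27

Under the Kimura two-parameter model, d = −½ ln(1 − 2P − Q) − ¼ ln(1 − 2Q).
1 − 2P − Q = 0.705, giving −½ ln(0.705) = 0.174779.
1 − 2Q = 0.69, giving −¼ ln(0.69) = 0.092766.
d = 0.174779 + 0.092766 = 0.267545.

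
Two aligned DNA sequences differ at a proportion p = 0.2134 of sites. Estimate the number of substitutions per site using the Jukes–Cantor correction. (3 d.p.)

0.251

d = −(3/4) ln(1 − 4p/3) = −0.75 ln(1 − 0.284533) = −0.75 ln(0.715467)
  = −0.75 × (-0.334820) = 0.251115 substitutions/site.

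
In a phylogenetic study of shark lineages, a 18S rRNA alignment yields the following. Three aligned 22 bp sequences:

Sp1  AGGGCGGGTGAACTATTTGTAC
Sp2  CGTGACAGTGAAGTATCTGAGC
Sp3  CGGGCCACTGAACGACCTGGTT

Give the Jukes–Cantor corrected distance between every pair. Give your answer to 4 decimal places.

Sp1–Sp2: 9/22 sites differ → p ≈ 0.409091, d = −0.75 ln(1 − 0.545455) = 0.591344 ≈ 0.5913.
Sp1–Sp3: 10/22 sites differ → p ≈ 0.454545, d = −0.75 ln(1 − 0.60606) = 0.698667 ≈ 0.6987.
Sp2–Sp3: 9/22 sites differ → p ≈ 0.409091, d = −0.75 ln(1 − 0.545455) = 0.591344 ≈ 0.5913.

d(Sp1,Sp2) = 0.5913, d(Sp1,Sp3) = 0.6987, d(Sp2,Sp3) = 0.5913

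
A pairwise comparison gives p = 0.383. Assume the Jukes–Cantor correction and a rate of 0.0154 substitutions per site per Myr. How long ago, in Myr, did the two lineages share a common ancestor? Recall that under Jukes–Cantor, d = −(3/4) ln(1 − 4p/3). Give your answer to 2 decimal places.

d = −(3/4) ln(1 − 4p/3) = −0.75 ln(1 − 0.510667) = −0.75 ln(0.489333)
  = −0.75 × (-0.714712) = 0.536034 substitutions/site.
Under a molecular clock d = 2μt, so t = d/(2μ) = 0.536034 / (2 × 0.0154) = 17.40 Myr.

17.40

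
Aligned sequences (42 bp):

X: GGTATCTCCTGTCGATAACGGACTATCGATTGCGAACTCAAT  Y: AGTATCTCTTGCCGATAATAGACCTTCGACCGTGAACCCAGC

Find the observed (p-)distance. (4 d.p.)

The sequences differ at 13 of 42 positions.
p = 13/42 = 0.309523… ≈ 0.3095 (to 4 d.p.).

0.3095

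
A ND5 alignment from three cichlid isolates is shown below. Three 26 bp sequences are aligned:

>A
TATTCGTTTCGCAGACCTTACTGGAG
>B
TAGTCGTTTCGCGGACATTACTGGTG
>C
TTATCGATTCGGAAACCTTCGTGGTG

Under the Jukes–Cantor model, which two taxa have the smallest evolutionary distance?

A and B

A–B: 4/26 differ, p = 0.154, d = 0.172.
A–C: 8/26 differ, p = 0.308, d = 0.396.
B–C: 9/26 differ, p = 0.346, d = 0.464.
The smallest distance is between A and B.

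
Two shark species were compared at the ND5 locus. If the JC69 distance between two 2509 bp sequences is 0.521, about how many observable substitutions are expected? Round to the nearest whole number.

942

Invert JC69: p = (3/4)(1 − e^(−4d/3)) = 0.75 × (1 − e^(-0.694667)) = 0.75 × (1 − 0.499241) = 0.375569.
Expected differing sites = pL ≈ 0.375569 × 2509 = 942.302621 ≈ 942.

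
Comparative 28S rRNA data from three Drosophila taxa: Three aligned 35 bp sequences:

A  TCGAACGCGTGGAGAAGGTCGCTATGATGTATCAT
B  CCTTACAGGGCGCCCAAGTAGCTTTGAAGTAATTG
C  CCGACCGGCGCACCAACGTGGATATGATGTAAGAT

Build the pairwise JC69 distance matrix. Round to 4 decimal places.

A–B: 18/35 sites differ → p ≈ 0.514286, d = −0.75 ln(1 − 0.685715) = 0.868091 ≈ 0.8681.
A–C: 14/35 sites differ → p = 0.4, d = −0.75 ln(1 − 0.533333) = 0.571605 ≈ 0.5716.
B–C: 15/35 sites differ → p ≈ 0.428571, d = −0.75 ln(1 − 0.571428) = 0.635472 ≈ 0.6355.

d(A,B) = 0.8681, d(A,C) = 0.5716, d(B,C) = 0.6355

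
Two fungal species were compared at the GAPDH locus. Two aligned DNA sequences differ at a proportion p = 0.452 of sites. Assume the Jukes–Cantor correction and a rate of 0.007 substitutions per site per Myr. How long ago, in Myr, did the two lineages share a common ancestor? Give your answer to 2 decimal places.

d = −(3/4) ln(1 − 4p/3) = −0.75 ln(1 − 0.602667) = −0.75 ln(0.397333)
  = −0.75 × (-0.922981) = 0.692236 substitutions/site.
Under a molecular clock d = 2μt, so t = d/(2μ) = 0.692236 / (2 × 0.007) = 49.45 Myr.

49.45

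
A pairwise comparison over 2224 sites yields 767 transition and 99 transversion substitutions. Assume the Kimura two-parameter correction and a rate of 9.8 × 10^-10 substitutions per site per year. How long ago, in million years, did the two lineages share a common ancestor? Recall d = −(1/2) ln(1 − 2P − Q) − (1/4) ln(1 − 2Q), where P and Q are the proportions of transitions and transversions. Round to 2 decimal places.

349.97

P = 767/2224 ≈ 0.344874 and Q = 99/2224 ≈ 0.044514.
Under the Kimura two-parameter model, d = −½ ln(1 − 2P − Q) − ¼ ln(1 − 2Q).
1 − 2P − Q = 0.265738, giving −½ ln(0.265738) = 0.662622.
1 − 2Q = 0.910972, giving −¼ ln(0.910972) = 0.023311.
d = 0.662622 + 0.023311 = 0.685933.
Under a molecular clock d = 2μt, so t = d/(2μ) = 0.685933 / (2 × 9.8 × 10^-10) = 349.97 million years.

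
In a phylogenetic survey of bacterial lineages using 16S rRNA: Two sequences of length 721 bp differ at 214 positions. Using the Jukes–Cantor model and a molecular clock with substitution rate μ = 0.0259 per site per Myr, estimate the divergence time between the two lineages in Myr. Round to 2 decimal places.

7.29

p = 214/721 ≈ 0.29681.
d = −(3/4) ln(1 − 4p/3) = −0.75 ln(1 − 0.395747) = −0.75 ln(0.604253)
  = −0.75 × (-0.503762) = 0.377822 substitutions/site.
Under a molecular clock d = 2μt, so t = d/(2μ) = 0.377822 / (2 × 0.0259) = 7.29 Myr.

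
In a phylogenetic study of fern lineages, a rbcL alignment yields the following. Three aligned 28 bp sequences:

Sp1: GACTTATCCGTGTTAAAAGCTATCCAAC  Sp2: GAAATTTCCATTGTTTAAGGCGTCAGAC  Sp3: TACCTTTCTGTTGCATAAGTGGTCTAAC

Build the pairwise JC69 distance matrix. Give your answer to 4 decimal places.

d(Sp1,Sp2) = 0.7238, d(Sp1,Sp3) = 0.6355, d(Sp2,Sp3) = 0.5565

Sp1–Sp2: 13/28 sites differ → p ≈ 0.464286, d = −0.75 ln(1 − 0.619048) = 0.723811 ≈ 0.7238.
Sp1–Sp3: 12/28 sites differ → p ≈ 0.428571, d = −0.75 ln(1 − 0.571428) = 0.635472 ≈ 0.6355.
Sp2–Sp3: 11/28 sites differ → p ≈ 0.392857, d = −0.75 ln(1 − 0.523809) = 0.556452 ≈ 0.5565.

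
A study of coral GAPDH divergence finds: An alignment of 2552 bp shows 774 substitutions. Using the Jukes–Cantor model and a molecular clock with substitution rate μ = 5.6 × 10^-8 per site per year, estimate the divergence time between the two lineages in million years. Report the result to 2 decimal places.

3.47

p = 774/2552 ≈ 0.303292.
d = −(3/4) ln(1 − 4p/3) = −0.75 ln(1 − 0.404389) = −0.75 ln(0.595611)
  = −0.75 × (-0.518168) = 0.388626 substitutions/site.
Under a molecular clock d = 2μt, so t = d/(2μ) = 0.388626 / (2 × 5.6 × 10^-8) = 3.47 million years.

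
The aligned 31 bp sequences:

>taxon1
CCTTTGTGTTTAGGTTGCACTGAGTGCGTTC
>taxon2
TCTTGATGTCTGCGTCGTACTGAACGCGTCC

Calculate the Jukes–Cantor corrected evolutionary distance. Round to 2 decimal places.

0.48

The sequences differ at 11 of 31 sites, so p = 11/31 ≈ 0.354839.
d = −(3/4) ln(1 − 4p/3) = −0.75 ln(1 − 0.473119) = −0.75 ln(0.526881)
  = −0.75 × (-0.640781) = 0.480586 substitutions/site.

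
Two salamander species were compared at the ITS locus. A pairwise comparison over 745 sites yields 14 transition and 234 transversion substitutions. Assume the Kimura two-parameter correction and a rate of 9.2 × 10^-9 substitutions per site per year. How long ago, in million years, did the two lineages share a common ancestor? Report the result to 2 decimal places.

25.22

P = 14/745 ≈ 0.018792 and Q = 234/745 ≈ 0.314094.
Under the Kimura two-parameter model, d = −½ ln(1 − 2P − Q) − ¼ ln(1 − 2Q).
1 − 2P − Q = 0.648322, giving −½ ln(0.648322) = 0.216684.
1 − 2Q = 0.371812, giving −¼ ln(0.371812) = 0.247342.
d = 0.216684 + 0.247342 = 0.464026.
Under a molecular clock d = 2μt, so t = d/(2μ) = 0.464026 / (2 × 9.2 × 10^-9) = 25.22 million years.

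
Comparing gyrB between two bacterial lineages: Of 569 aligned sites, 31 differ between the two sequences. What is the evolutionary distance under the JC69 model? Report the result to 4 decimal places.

0.0566

p = 31/569 ≈ 0.054482.
d = −(3/4) ln(1 − 4p/3) = −0.75 ln(1 − 0.072643) = −0.75 ln(0.927357)
  = −0.75 × (-0.075417) = 0.056563 substitutions/site.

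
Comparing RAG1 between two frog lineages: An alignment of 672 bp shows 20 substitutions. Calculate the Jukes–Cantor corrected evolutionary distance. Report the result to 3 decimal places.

p = 20/672 ≈ 0.029762.
d = −(3/4) ln(1 − 4p/3) = −0.75 ln(1 − 0.039683) = −0.75 ln(0.960317)
  = −0.75 × (-0.040492) = 0.030369 substitutions/site.

0.030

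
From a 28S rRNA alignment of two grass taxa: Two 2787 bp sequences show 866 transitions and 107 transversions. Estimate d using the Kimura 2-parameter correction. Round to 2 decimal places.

P = 866/2787 ≈ 0.310728 and Q = 107/2787 ≈ 0.038393.
Under the Kimura two-parameter model, d = −½ ln(1 − 2P − Q) − ¼ ln(1 − 2Q).
1 − 2P − Q = 0.340151, giving −½ ln(0.340151) = 0.539183.
1 − 2Q = 0.923214, giving −¼ ln(0.923214) = 0.019974.
d = 0.539183 + 0.019974 = 0.559157.

0.56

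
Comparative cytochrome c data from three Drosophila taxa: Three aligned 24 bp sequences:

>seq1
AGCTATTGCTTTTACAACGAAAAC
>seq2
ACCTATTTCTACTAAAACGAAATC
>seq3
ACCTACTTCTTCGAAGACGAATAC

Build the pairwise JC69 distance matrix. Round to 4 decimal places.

d(seq1,seq2) = 0.3041, d(seq1,seq3) = 0.4408, d(seq2,seq3) = 0.3041

seq1–seq2: 6/24 sites differ → p = 0.25, d = −0.75 ln(1 − 0.333333) = 0.304098 ≈ 0.3041.
seq1–seq3: 8/24 sites differ → p ≈ 0.333333, d = −0.75 ln(1 − 0.444444) = 0.440839 ≈ 0.4408.
seq2–seq3: 6/24 sites differ → p = 0.25, d = −0.75 ln(1 − 0.333333) = 0.304098 ≈ 0.3041.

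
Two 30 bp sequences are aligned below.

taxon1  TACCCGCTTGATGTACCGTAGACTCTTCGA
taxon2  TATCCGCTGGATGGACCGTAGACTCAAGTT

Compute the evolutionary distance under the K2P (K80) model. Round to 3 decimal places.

Of 30 sites, 1 differences are transitions and 7 are transversions, so P = 1/30 ≈ 0.033333 and Q = 7/30 ≈ 0.233333.
Under the Kimura two-parameter model, d = −½ ln(1 − 2P − Q) − ¼ ln(1 − 2Q).
1 − 2P − Q = 0.700001, giving −½ ln(0.700001) = 0.178337.
1 − 2Q = 0.533334, giving −¼ ln(0.533334) = 0.157152.
d = 0.178337 + 0.157152 = 0.335489.

0.335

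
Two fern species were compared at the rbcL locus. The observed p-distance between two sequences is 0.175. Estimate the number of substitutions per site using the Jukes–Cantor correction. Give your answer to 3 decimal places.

d = −(3/4) ln(1 − 4p/3) = −0.75 ln(1 − 0.233333) = −0.75 ln(0.766667)
  = −0.75 × (-0.265703) = 0.199277 substitutions/site.

0.199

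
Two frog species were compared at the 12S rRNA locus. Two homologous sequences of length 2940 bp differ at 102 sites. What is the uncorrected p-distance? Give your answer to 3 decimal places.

p = 102/2940 = 0.034693… ≈ 0.035 (to 3 d.p.).

0.035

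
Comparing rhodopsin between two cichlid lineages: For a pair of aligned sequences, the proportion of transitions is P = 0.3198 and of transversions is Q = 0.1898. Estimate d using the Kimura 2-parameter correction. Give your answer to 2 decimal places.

1.00

Under the Kimura two-parameter model, d = −½ ln(1 − 2P − Q) − ¼ ln(1 − 2Q).
1 − 2P − Q = 0.1706, giving −½ ln(0.1706) = 0.884217.
1 − 2Q = 0.6204, giving −¼ ln(0.6204) = 0.119348.
d = 0.884217 + 0.119348 = 1.003565.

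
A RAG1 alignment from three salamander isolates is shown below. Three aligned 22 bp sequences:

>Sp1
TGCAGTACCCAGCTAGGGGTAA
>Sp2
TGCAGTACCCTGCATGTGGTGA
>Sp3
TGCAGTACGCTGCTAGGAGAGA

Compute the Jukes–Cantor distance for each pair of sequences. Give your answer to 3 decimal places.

d(Sp1,Sp2) = 0.271, d(Sp1,Sp3) = 0.271, d(Sp2,Sp3) = 0.339

Sp1–Sp2: 5/22 sites differ → p ≈ 0.227273, d = −0.75 ln(1 − 0.303031) = 0.270761 ≈ 0.271.
Sp1–Sp3: 5/22 sites differ → p ≈ 0.227273, d = −0.75 ln(1 − 0.303031) = 0.270761 ≈ 0.271.
Sp2–Sp3: 6/22 sites differ → p ≈ 0.272727, d = −0.75 ln(1 − 0.363636) = 0.338988 ≈ 0.339.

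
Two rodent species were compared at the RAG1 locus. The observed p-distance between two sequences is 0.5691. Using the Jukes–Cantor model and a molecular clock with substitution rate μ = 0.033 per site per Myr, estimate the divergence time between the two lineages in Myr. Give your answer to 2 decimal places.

16.16

d = −(3/4) ln(1 − 4p/3) = −0.75 ln(1 − 0.7588) = −0.75 ln(0.2412)
  = −0.75 × (-1.422129) = 1.066597 substitutions/site.
Under a molecular clock d = 2μt, so t = d/(2μ) = 1.066597 / (2 × 0.033) = 16.16 Myr.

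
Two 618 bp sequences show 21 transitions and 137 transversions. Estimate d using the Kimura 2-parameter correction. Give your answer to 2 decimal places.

0.32

P = 21/618 ≈ 0.033981 and Q = 137/618 ≈ 0.221683.
Under the Kimura two-parameter model, d = −½ ln(1 − 2P − Q) − ¼ ln(1 − 2Q).
1 − 2P − Q = 0.710355, giving −½ ln(0.710355) = 0.170995.
1 − 2Q = 0.556634, giving −¼ ln(0.556634) = 0.146462.
d = 0.170995 + 0.146462 = 0.317457.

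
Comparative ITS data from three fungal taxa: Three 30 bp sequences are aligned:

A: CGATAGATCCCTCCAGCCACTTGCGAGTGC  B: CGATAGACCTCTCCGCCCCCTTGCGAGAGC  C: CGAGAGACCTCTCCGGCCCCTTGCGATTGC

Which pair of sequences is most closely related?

B and C

A–B: 6/30 differ, p = 0.200, d = 0.233.
A–C: 6/30 differ, p = 0.200, d = 0.233.
B–C: 4/30 differ, p = 0.133, d = 0.147.
The smallest distance is between B and C.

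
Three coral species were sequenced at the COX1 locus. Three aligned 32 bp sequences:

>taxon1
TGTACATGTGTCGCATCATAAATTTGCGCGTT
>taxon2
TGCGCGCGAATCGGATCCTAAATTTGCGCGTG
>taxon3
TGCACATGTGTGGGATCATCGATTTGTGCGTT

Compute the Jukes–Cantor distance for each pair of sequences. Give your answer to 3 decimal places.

d(taxon1,taxon2) = 0.353, d(taxon1,taxon3) = 0.216, d(taxon2,taxon3) = 0.460

taxon1–taxon2: 9/32 sites differ → p = 0.28125, d = −0.75 ln(1 − 0.375) = 0.352503 ≈ 0.353.
taxon1–taxon3: 6/32 sites differ → p = 0.1875, d = −0.75 ln(1 − 0.25) = 0.215762 ≈ 0.216.
taxon2–taxon3: 11/32 sites differ → p = 0.34375, d = −0.75 ln(1 − 0.458333) = 0.459828 ≈ 0.460.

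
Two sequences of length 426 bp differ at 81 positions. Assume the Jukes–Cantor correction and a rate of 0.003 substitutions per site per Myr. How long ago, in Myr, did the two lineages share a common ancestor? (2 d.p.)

36.55

p = 81/426 ≈ 0.190141.
d = −(3/4) ln(1 − 4p/3) = −0.75 ln(1 − 0.253521) = −0.75 ln(0.746479)
  = −0.75 × (-0.292388) = 0.219291 substitutions/site.
Under a molecular clock d = 2μt, so t = d/(2μ) = 0.219291 / (2 × 0.003) = 36.55 Myr.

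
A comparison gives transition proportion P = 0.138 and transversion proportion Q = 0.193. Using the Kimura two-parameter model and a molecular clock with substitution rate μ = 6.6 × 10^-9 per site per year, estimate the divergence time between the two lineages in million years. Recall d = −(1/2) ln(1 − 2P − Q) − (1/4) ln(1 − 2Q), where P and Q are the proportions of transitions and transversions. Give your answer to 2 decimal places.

33.21

Under the Kimura two-parameter model, d = −½ ln(1 − 2P − Q) − ¼ ln(1 − 2Q).
1 − 2P − Q = 0.531, giving −½ ln(0.531) = 0.316497.
1 − 2Q = 0.614, giving −¼ ln(0.614) = 0.121940.
d = 0.316497 + 0.121940 = 0.438437.
Under a molecular clock d = 2μt, so t = d/(2μ) = 0.438437 / (2 × 6.6 × 10^-9) = 33.21 million years.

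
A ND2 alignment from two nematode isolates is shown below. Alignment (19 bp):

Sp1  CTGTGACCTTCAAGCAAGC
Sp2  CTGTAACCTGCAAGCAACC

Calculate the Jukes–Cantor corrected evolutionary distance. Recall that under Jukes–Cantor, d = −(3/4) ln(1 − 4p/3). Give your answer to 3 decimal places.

The sequences differ at 3 of 19 sites (5, 10, 18), so p = 3/19 ≈ 0.157895.
d = −(3/4) ln(1 − 4p/3) = −0.75 ln(1 − 0.210527) = −0.75 ln(0.789473)
  = −0.75 × (-0.236390) = 0.177293 substitutions/site.

0.177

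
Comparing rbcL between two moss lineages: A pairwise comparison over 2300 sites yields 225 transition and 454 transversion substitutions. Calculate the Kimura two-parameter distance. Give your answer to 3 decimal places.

0.375

P = 225/2300 ≈ 0.097826 and Q = 454/2300 ≈ 0.197391.
Under the Kimura two-parameter model, d = −½ ln(1 − 2P − Q) − ¼ ln(1 − 2Q).
1 − 2P − Q = 0.606957, giving −½ ln(0.606957) = 0.249649.
1 − 2Q = 0.605218, giving −¼ ln(0.605218) = 0.125542.
d = 0.249649 + 0.125542 = 0.375191.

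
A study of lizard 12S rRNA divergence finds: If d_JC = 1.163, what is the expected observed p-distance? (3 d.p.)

p = (3/4)(1 − e^(−4d/3)) = 0.75 × (1 − e^(-1.550667)) = 0.75 × (1 − 0.212106) = 0.590921.

0.591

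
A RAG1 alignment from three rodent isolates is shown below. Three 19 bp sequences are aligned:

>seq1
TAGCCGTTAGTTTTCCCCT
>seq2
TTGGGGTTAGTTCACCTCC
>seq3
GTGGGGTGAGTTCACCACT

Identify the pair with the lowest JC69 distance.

seq1–seq2: 7/19 differ, p = 0.368, d = 0.507.
seq1–seq3: 8/19 differ, p = 0.421, d = 0.618.
seq2–seq3: 4/19 differ, p = 0.211, d = 0.247.
The smallest distance is between seq2 and seq3.

seq2 and seq3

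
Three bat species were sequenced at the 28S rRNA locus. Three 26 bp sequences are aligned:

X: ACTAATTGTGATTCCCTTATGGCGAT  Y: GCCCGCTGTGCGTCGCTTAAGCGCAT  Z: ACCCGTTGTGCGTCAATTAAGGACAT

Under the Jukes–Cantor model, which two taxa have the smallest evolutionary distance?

X–Y: 12/26 differ, p = 0.462, d = 0.717.
X–Z: 10/26 differ, p = 0.385, d = 0.539.
Y–Z: 6/26 differ, p = 0.231, d = 0.276.
The smallest distance is between Y and Z.

Y and Z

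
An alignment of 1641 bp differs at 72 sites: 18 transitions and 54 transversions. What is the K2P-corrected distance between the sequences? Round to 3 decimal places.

0.045

P = 18/1641 ≈ 0.010969 and Q = 54/1641 ≈ 0.032907.
Under the Kimura two-parameter model, d = −½ ln(1 − 2P − Q) − ¼ ln(1 − 2Q).
1 − 2P − Q = 0.945155, giving −½ ln(0.945155) = 0.028203.
1 − 2Q = 0.934186, giving −¼ ln(0.934186) = 0.017020.
d = 0.028203 + 0.017020 = 0.045223.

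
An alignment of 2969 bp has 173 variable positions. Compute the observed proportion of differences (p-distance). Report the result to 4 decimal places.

p = 173/2969 = 0.058268… ≈ 0.0583 (to 4 d.p.).

0.0583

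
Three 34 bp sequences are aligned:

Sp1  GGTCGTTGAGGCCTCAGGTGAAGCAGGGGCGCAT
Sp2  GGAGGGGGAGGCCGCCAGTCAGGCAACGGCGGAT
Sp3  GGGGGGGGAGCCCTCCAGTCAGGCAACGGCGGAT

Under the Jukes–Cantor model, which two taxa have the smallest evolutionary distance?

Sp2 and Sp3

Sp1–Sp2: 12/34 differ, p = 0.353, d = 0.477.
Sp1–Sp3: 12/34 differ, p = 0.353, d = 0.477.
Sp2–Sp3: 3/34 differ, p = 0.088, d = 0.094.
The smallest distance is between Sp2 and Sp3.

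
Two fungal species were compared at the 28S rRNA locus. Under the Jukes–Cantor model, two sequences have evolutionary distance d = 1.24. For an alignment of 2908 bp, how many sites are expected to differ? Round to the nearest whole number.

1764

Invert JC69: p = (3/4)(1 − e^(−4d/3)) = 0.75 × (1 − e^(-1.653333)) = 0.75 × (1 − 0.191411) = 0.606442.
Expected differing sites = pL ≈ 0.606442 × 2908 = 1763.533336 ≈ 1764.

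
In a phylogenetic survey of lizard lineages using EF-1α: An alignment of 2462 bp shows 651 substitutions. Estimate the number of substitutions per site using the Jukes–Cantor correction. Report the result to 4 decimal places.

p = 651/2462 ≈ 0.264419.
d = −(3/4) ln(1 − 4p/3) = −0.75 ln(1 − 0.352559) = −0.75 ln(0.647441)
  = −0.75 × (-0.434728) = 0.326046 substitutions/site.

0.3260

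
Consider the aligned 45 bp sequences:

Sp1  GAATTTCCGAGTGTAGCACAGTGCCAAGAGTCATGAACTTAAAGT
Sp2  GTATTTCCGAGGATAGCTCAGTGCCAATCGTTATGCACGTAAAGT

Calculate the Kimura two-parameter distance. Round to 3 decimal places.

Of 45 sites, 2 differences are transitions and 7 are transversions, so P = 2/45 ≈ 0.044444 and Q = 7/45 ≈ 0.155556.
Under the Kimura two-parameter model, d = −½ ln(1 − 2P − Q) − ¼ ln(1 − 2Q).
1 − 2P − Q = 0.755556, giving −½ ln(0.755556) = 0.140151.
1 − 2Q = 0.688888, giving −¼ ln(0.688888) = 0.093169.
d = 0.140151 + 0.093169 = 0.233320.

0.233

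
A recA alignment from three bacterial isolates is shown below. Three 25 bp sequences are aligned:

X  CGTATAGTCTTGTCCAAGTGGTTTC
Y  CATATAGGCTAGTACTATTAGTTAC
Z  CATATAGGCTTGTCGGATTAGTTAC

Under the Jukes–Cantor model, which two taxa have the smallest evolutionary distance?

X–Y: 8/25 differ, p = 0.320, d = 0.417.
X–Z: 7/25 differ, p = 0.280, d = 0.351.
Y–Z: 4/25 differ, p = 0.160, d = 0.180.
The smallest distance is between Y and Z.

Y and Z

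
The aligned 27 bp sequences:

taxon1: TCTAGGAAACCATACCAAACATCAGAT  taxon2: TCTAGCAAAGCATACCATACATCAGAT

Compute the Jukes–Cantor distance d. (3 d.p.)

0.120

The sequences differ at 3 of 27 sites (6, 10, 18), so p = 3/27 ≈ 0.111111.
d = −(3/4) ln(1 − 4p/3) = −0.75 ln(1 − 0.148148) = −0.75 ln(0.851852)
  = −0.75 × (-0.160342) = 0.120257 substitutions/site.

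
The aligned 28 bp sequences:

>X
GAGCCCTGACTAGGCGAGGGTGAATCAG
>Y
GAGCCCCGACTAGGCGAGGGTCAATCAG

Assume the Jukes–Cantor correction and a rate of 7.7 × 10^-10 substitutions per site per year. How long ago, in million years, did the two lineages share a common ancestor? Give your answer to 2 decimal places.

The sequences differ at 2 of 28 sites (7, 22), so p = 2/28 ≈ 0.071429.
d = −(3/4) ln(1 − 4p/3) = −0.75 ln(1 − 0.095239) = −0.75 ln(0.904761)
  = −0.75 × (-0.100084) = 0.075063 substitutions/site.
Under a molecular clock d = 2μt, so t = d/(2μ) = 0.075063 / (2 × 7.7 × 10^-10) = 48.74 million years.

48.74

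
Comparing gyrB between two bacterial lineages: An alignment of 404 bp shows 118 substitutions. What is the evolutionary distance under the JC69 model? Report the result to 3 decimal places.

0.370

p = 118/404 ≈ 0.292079.
d = −(3/4) ln(1 − 4p/3) = −0.75 ln(1 − 0.389439) = −0.75 ln(0.610561)
  = −0.75 × (-0.493377) = 0.370033 substitutions/site.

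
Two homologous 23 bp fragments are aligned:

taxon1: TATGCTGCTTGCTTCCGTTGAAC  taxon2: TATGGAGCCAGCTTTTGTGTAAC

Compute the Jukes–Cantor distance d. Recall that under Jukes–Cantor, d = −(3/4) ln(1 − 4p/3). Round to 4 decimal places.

0.4674

The sequences differ at 8 of 23 sites (5, 6, 9, 10, 15, 16, 19, 20), so p = 8/23 ≈ 0.347826.
d = −(3/4) ln(1 − 4p/3) = −0.75 ln(1 − 0.463768) = −0.75 ln(0.536232)
  = −0.75 × (-0.623188) = 0.467391 substitutions/site.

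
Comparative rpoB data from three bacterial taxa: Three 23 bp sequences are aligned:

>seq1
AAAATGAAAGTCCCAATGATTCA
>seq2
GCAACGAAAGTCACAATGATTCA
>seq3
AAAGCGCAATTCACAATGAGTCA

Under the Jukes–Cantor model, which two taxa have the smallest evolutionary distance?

seq1–seq2: 4/23 differ, p = 0.174, d = 0.198.
seq1–seq3: 6/23 differ, p = 0.261, d = 0.321.
seq2–seq3: 6/23 differ, p = 0.261, d = 0.321.
The smallest distance is between seq1 and seq2.

seq1 and seq2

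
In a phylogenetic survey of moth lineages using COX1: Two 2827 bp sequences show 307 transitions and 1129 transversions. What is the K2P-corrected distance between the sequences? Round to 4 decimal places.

0.8801

P = 307/2827 ≈ 0.108596 and Q = 1129/2827 ≈ 0.399363.
Under the Kimura two-parameter model, d = −½ ln(1 − 2P − Q) − ¼ ln(1 − 2Q).
1 − 2P − Q = 0.383445, giving −½ ln(0.383445) = 0.479280.
1 − 2Q = 0.201274, giving −¼ ln(0.201274) = 0.400772.
d = 0.479280 + 0.400772 = 0.880052.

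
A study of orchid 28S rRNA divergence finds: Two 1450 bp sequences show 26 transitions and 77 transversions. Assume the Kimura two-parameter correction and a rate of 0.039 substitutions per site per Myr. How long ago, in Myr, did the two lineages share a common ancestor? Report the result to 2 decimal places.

0.96

P = 26/1450 ≈ 0.017931 and Q = 77/1450 ≈ 0.053103.
Under the Kimura two-parameter model, d = −½ ln(1 − 2P − Q) − ¼ ln(1 − 2Q).
1 − 2P − Q = 0.911035, giving −½ ln(0.911035) = 0.046587.
1 − 2Q = 0.893794, giving −¼ ln(0.893794) = 0.028070.
d = 0.046587 + 0.028070 = 0.074657.
Under a molecular clock d = 2μt, so t = d/(2μ) = 0.074657 / (2 × 0.039) = 0.96 Myr.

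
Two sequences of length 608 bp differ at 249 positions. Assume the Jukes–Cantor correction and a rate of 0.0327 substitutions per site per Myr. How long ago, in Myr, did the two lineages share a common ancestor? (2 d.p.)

9.06

p = 249/608 ≈ 0.409539.
d = −(3/4) ln(1 − 4p/3) = −0.75 ln(1 − 0.546052) = −0.75 ln(0.453948)
  = −0.75 × (-0.789773) = 0.592330 substitutions/site.
Under a molecular clock d = 2μt, so t = d/(2μ) = 0.592330 / (2 × 0.0327) = 9.06 Myr.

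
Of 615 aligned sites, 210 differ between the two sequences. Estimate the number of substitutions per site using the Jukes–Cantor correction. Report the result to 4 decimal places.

0.4556

p = 210/615 ≈ 0.341463.
d = −(3/4) ln(1 − 4p/3) = −0.75 ln(1 − 0.455284) = −0.75 ln(0.544716)
  = −0.75 × (-0.607491) = 0.455618 substitutions/site.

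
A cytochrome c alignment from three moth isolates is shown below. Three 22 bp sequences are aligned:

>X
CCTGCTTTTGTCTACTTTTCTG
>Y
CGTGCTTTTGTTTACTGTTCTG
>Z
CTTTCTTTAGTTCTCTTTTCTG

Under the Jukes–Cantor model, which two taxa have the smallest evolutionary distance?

X and Y

X–Y: 3/22 differ, p = 0.136, d = 0.151.
X–Z: 6/22 differ, p = 0.273, d = 0.339.
Y–Z: 6/22 differ, p = 0.273, d = 0.339.
The smallest distance is between X and Y.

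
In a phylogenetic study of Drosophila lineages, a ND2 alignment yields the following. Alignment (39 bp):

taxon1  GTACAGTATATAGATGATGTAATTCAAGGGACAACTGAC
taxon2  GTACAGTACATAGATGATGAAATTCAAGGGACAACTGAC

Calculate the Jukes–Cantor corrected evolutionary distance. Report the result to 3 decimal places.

0.053

The sequences differ at 2 of 39 sites (9, 20), so p = 2/39 ≈ 0.051282.
d = −(3/4) ln(1 − 4p/3) = −0.75 ln(1 − 0.068376) = −0.75 ln(0.931624)
  = −0.75 × (-0.070826) = 0.053120 substitutions/site.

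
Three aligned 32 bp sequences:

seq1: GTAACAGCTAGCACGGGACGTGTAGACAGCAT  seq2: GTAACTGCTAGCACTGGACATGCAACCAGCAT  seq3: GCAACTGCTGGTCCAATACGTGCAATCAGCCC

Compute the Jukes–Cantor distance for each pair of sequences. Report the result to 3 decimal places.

seq1–seq2: 6/32 sites differ → p = 0.1875, d = −0.75 ln(1 − 0.25) = 0.215762 ≈ 0.216.
seq1–seq3: 13/32 sites differ → p = 0.40625, d = −0.75 ln(1 − 0.541667) = 0.585119 ≈ 0.585.
seq2–seq3: 11/32 sites differ → p = 0.34375, d = −0.75 ln(1 − 0.458333) = 0.459828 ≈ 0.460.

d(seq1,seq2) = 0.216, d(seq1,seq3) = 0.585, d(seq2,seq3) = 0.460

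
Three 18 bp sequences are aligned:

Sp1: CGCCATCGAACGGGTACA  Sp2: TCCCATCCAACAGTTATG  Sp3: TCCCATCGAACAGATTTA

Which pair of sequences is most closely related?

Sp2 and Sp3

Sp1–Sp2: 7/18 differ, p = 0.389, d = 0.548.
Sp1–Sp3: 6/18 differ, p = 0.333, d = 0.441.
Sp2–Sp3: 4/18 differ, p = 0.222, d = 0.264.
The smallest distance is between Sp2 and Sp3.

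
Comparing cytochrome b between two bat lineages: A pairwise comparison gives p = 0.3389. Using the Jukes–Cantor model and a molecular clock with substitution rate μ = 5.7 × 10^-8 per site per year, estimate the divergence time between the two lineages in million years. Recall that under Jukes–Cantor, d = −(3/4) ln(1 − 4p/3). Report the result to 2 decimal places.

d = −(3/4) ln(1 − 4p/3) = −0.75 ln(1 − 0.451867) = −0.75 ln(0.548133)
  = −0.75 × (-0.601237) = 0.450928 substitutions/site.
Under a molecular clock d = 2μt, so t = d/(2μ) = 0.450928 / (2 × 5.7 × 10^-8) = 3.96 million years.

3.96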